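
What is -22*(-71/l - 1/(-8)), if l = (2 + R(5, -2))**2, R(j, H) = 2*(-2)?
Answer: 1551/4 ≈ 387.75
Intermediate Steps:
R(j, H) = -4
l = 4 (l = (2 - 4)**2 = (-2)**2 = 4)
-22*(-71/l - 1/(-8)) = -22*(-71/4 - 1/(-8)) = -22*(-71*1/4 - 1*(-1/8)) = -22*(-71/4 + 1/8) = -22*(-141/8) = 1551/4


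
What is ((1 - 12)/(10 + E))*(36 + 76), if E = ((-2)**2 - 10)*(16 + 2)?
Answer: 88/7 ≈ 12.571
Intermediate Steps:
E = -108 (E = (4 - 10)*18 = -6*18 = -108)
((1 - 12)/(10 + E))*(36 + 76) = ((1 - 12)/(10 - 108))*(36 + 76) = -11/(-98)*112 = -11*(-1/98)*112 = (11/98)*112 = 88/7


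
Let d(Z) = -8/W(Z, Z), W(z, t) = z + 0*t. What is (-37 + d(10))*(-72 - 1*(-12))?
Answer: 2268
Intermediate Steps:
W(z, t) = z (W(z, t) = z + 0 = z)
d(Z) = -8/Z
(-37 + d(10))*(-72 - 1*(-12)) = (-37 - 8/10)*(-72 - 1*(-12)) = (-37 - 8*1/10)*(-72 + 12) = (-37 - 4/5)*(-60) = -189/5*(-60) = 2268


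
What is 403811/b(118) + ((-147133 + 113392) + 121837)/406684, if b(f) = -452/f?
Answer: -2422291245255/22977646 ≈ -1.0542e+5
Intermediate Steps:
403811/b(118) + ((-147133 + 113392) + 121837)/406684 = 403811/((-452/118)) + ((-147133 + 113392) + 121837)/406684 = 403811/((-452*1/118)) + (-33741 + 121837)*(1/406684) = 403811/(-226/59) + 88096*(1/406684) = 403811*(-59/226) + 22024/101671 = -23824849/226 + 22024/101671 = -2422291245255/22977646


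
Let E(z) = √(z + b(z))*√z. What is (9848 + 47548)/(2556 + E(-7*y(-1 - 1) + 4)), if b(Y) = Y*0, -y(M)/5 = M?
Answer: 9566/415 ≈ 23.051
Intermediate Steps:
y(M) = -5*M
b(Y) = 0
E(z) = z (E(z) = √(z + 0)*√z = √z*√z = z)
(9848 + 47548)/(2556 + E(-7*y(-1 - 1) + 4)) = (9848 + 47548)/(2556 + (-(-35)*(-1 - 1) + 4)) = 57396/(2556 + (-(-35)*(-2) + 4)) = 57396/(2556 + (-7*10 + 4)) = 57396/(2556 + (-70 + 4)) = 57396/(2556 - 66) = 57396/2490 = 57396*(1/2490) = 9566/415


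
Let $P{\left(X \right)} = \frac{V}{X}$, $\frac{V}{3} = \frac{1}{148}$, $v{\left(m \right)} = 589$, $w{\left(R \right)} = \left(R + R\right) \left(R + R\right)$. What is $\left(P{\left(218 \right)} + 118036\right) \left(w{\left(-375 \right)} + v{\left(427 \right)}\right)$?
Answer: $\frac{2144419444343123}{32264} \approx 6.6465 \cdot 10^{10}$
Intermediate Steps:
$w{\left(R \right)} = 4 R^{2}$ ($w{\left(R \right)} = 2 R 2 R = 4 R^{2}$)
$V = \frac{3}{148} \approx 0.02027$
$P{\left(X \right)} = \frac{3}{148 X}$
$\left(P{\left(218 \right)} + 118036\right) \left(w{\left(-375 \right)} + v{\left(427 \right)}\right) = \left(\frac{3}{148 \cdot 218} + 118036\right) \left(4 \left(-375\right)^{2} + 589\right) = \left(\frac{3}{148} \cdot \frac{1}{218} + 118036\right) \left(4 \cdot 140625 + 589\right) = \left(\frac{3}{32264} + 118036\right) \left(562500 + 589\right) = \frac{3808313507}{32264} \cdot 563089 = \frac{2144419444343123}{32264}$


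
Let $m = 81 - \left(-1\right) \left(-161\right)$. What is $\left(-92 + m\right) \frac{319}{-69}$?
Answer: $\frac{54868}{69} \approx 795.19$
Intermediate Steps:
$m = -80$ ($m = 81 - 161 = -80$)
$\left(-92 + m\right) \frac{319}{-69} = \left(-92 - 80\right) \frac{319}{-69} = - 172 \cdot 319 \left(- \frac{1}{69}\right) = \left(-172\right) \left(- \frac{319}{69}\right) = \frac{54868}{69}$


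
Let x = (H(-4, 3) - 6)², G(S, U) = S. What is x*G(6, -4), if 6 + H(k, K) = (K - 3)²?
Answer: 864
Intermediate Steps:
H(k, K) = -6 + (-3 + K)² (H(k, K) = -6 + (K - 3)² = -6 + (-3 + K)²)
x = 144 (x = ((-6 + (-3 + 3)²) - 6)² = ((-6 + 0²) - 6)² = ((-6 + 0) - 6)² = (-6 - 6)² = (-12)² = 144)
x*G(6, -4) = 144*6 = 864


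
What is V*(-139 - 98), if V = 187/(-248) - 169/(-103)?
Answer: -5368287/25544 ≈ -210.16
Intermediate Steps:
V = 22651/25544 (V = 187*(-1/248) - 169*(-1/103) = -187/248 + 169/103 = 22651/25544 ≈ 0.88674)
V*(-139 - 98) = 22651*(-139 - 98)/25544 = (22651/25544)*(-237) = -5368287/25544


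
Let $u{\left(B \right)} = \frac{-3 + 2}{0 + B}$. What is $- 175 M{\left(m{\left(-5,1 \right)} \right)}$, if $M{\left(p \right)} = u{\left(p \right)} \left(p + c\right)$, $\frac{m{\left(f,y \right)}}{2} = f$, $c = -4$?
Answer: $245$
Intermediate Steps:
$u{\left(B \right)} = - \frac{1}{B}$
$m{\left(f,y \right)} = 2 f$
$M{\left(p \right)} = - \frac{-4 + p}{p}$ ($M{\left(p \right)} = - \frac{1}{p} \left(p - 4\right) = - \frac{1}{p} \left(-4 + p\right) = - \frac{-4 + p}{p}$)
$- 175 M{\left(m{\left(-5,1 \right)} \right)} = - 175 \frac{4 - 2 \left(-5\right)}{2 \left(-5\right)} = - 175 \frac{4 - -10}{-10} = - 175 \left(- \frac{4 + 10}{10}\right) = - 175 \left(\left(- \frac{1}{10}\right) 14\right) = \left(-175\right) \left(- \frac{7}{5}\right) = 245$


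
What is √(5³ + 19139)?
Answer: 8*√301 ≈ 138.79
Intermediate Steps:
√(5³ + 19139) = √(125 + 19139) = √19264 = 8*√301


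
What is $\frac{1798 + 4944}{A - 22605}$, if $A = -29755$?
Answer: $- \frac{3371}{26180} \approx -0.12876$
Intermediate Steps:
$\frac{1798 + 4944}{A - 22605} = \frac{1798 + 4944}{-29755 - 22605} = \frac{6742}{-52360} = 6742 \left(- \frac{1}{52360}\right) = - \frac{3371}{26180}$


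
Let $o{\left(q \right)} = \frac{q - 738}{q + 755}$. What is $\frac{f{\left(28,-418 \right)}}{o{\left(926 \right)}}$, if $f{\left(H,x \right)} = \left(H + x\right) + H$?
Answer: $- \frac{304261}{94} \approx -3236.8$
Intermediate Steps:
$f{\left(H,x \right)} = x + 2 H$
$o{\left(q \right)} = \frac{-738 + q}{755 + q}$
$\frac{f{\left(28,-418 \right)}}{o{\left(926 \right)}} = \frac{-418 + 2 \cdot 28}{\frac{1}{755 + 926} \left(-738 + 926\right)} = \frac{-418 + 56}{\frac{1}{1681} \cdot 188} = - \frac{362}{\frac{1}{1681} \cdot 188} = - \frac{362}{\frac{188}{1681}} = \left(-362\right) \frac{1681}{188} = - \frac{304261}{94}$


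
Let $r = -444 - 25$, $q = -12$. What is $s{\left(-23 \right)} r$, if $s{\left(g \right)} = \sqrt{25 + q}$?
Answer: $- 469 \sqrt{13} \approx -1691.0$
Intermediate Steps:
$r = -469$ ($r = -444 - 25 = -469$)
$s{\left(g \right)} = \sqrt{13}$ ($s{\left(g \right)} = \sqrt{25 - 12} = \sqrt{13}$)
$s{\left(-23 \right)} r = \sqrt{13} \left(-469\right) = - 469 \sqrt{13}$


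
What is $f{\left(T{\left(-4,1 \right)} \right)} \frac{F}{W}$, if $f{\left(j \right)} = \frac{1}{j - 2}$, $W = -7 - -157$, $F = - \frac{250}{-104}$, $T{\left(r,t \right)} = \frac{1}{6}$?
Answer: $- \frac{5}{572} \approx -0.0087413$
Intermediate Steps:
$T{\left(r,t \right)} = \frac{1}{6}$
$F = \frac{125}{52}$ ($F = \left(-250\right) \left(- \frac{1}{104}\right) = \frac{125}{52} \approx 2.4038$)
$W = 150$ ($W = -7 + 157 = 150$)
$f{\left(j \right)} = \frac{1}{-2 + j}$
$f{\left(T{\left(-4,1 \right)} \right)} \frac{F}{W} = \frac{\frac{125}{52} \cdot \frac{1}{150}}{-2 + \frac{1}{6}} = \frac{\frac{125}{52} \cdot \frac{1}{150}}{- \frac{11}{6}} = \left(- \frac{6}{11}\right) \frac{5}{312} = - \frac{5}{572}$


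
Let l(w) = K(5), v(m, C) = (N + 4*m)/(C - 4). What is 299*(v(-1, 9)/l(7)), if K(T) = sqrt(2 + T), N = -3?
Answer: -299*sqrt(7)/5 ≈ -158.22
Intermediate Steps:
v(m, C) = (-3 + 4*m)/(-4 + C) (v(m, C) = (-3 + 4*m)/(C - 4) = (-3 + 4*m)/(-4 + C))
l(w) = sqrt(7) (l(w) = sqrt(2 + 5) = sqrt(7))
299*(v(-1, 9)/l(7)) = 299*(((-3 + 4*(-1))/(-4 + 9))/(sqrt(7))) = 299*(((-3 - 4)/5)*(sqrt(7)/7)) = 299*(((1/5)*(-7))*(sqrt(7)/7)) = 299*(-sqrt(7)/5) = -299*sqrt(7)/5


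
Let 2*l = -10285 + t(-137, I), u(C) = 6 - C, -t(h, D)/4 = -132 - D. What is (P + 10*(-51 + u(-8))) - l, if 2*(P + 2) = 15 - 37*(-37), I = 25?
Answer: 10297/2 ≈ 5148.5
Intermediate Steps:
t(h, D) = 528 + 4*D (t(h, D) = -4*(-132 - D) = 528 + 4*D)
P = 690 (P = -2 + (15 - 37*(-37))/2 = -2 + (15 + 1369)/2 = -2 + (1/2)*1384 = -2 + 692 = 690)
l = -9657/2 (l = (-10285 + (528 + 4*25))/2 = (-10285 + (528 + 100))/2 = (-10285 + 628)/2 = (1/2)*(-9657) = -9657/2 ≈ -4828.5)
(P + 10*(-51 + u(-8))) - l = (690 + 10*(-51 + (6 - 1*(-8)))) - 1*(-9657/2) = (690 + 10*(-51 + (6 + 8))) + 9657/2 = (690 + 10*(-51 + 14)) + 9657/2 = (690 + 10*(-37)) + 9657/2 = (690 - 370) + 9657/2 = 320 + 9657/2 = 10297/2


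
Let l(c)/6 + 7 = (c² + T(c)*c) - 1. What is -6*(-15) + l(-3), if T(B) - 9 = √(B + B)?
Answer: -66 - 18*I*√6 ≈ -66.0 - 44.091*I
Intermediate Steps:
T(B) = 9 + √2*√B (T(B) = 9 + √(B + B) = 9 + √(2*B) = 9 + √2*√B)
l(c) = -48 + 6*c² + 6*c*(9 + √2*√c) (l(c) = -42 + 6*((c² + (9 + √2*√c)*c) - 1) = -42 + 6*((c² + c*(9 + √2*√c)) - 1) = -42 + 6*(-1 + c² + c*(9 + √2*√c)) = -42 + (-6 + 6*c² + 6*c*(9 + √2*√c)) = -48 + 6*c² + 6*c*(9 + √2*√c))
-6*(-15) + l(-3) = -6*(-15) + (-48 + 6*(-3)² + 6*(-3)*(9 + √2*√(-3))) = 90 + (-48 + 6*9 + 6*(-3)*(9 + √2*(I*√3))) = 90 + (-48 + 54 + 6*(-3)*(9 + I*√6)) = 90 + (-48 + 54 + (-162 - 18*I*√6)) = 90 + (-156 - 18*I*√6) = -66 - 18*I*√6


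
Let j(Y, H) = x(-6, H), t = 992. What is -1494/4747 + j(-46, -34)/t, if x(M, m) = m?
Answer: -821723/2354512 ≈ -0.34900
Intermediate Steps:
j(Y, H) = H
-1494/4747 + j(-46, -34)/t = -1494/4747 - 34/992 = -1494*1/4747 - 34*1/992 = -1494/4747 - 17/496 = -821723/2354512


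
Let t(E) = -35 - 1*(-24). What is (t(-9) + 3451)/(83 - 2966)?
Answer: -3440/2883 ≈ -1.1932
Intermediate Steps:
t(E) = -11 (t(E) = -35 + 24 = -11)
(t(-9) + 3451)/(83 - 2966) = (-11 + 3451)/(83 - 2966) = 3440/(-2883) = 3440*(-1/2883) = -3440/2883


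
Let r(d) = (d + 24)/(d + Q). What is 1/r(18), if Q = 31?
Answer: 7/6 ≈ 1.1667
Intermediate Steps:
r(d) = (24 + d)/(31 + d) (r(d) = (d + 24)/(d + 31) = (24 + d)/(31 + d))
1/r(18) = 1/((24 + 18)/(31 + 18)) = 1/(42/49) = 1/((1/49)*42) = 1/(6/7) = 7/6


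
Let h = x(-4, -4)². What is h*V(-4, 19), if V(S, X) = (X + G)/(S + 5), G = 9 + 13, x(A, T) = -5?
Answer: 1025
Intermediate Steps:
G = 22
h = 25 (h = (-5)² = 25)
V(S, X) = (22 + X)/(5 + S) (V(S, X) = (X + 22)/(S + 5) = (22 + X)/(5 + S))
h*V(-4, 19) = 25*((22 + 19)/(5 - 4)) = 25*(41/1) = 25*(1*41) = 25*41 = 1025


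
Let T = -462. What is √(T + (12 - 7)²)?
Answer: I*√437 ≈ 20.905*I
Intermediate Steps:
√(T + (12 - 7)²) = √(-462 + (12 - 7)²) = √(-462 + 5²) = √(-462 + 25) = √(-437) = I*√437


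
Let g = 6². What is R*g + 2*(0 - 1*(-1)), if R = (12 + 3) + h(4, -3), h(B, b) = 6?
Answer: 758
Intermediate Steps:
g = 36
R = 21 (R = (12 + 3) + 6 = 15 + 6 = 21)
R*g + 2*(0 - 1*(-1)) = 21*36 + 2*(0 - 1*(-1)) = 756 + 2*(0 + 1) = 756 + 2*1 = 756 + 2 = 758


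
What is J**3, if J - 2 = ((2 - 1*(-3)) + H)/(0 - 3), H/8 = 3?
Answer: -12167/27 ≈ -450.63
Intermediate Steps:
H = 24 (H = 8*3 = 24)
J = -23/3 (J = 2 + ((2 - 1*(-3)) + 24)/(0 - 3) = 2 + ((2 + 3) + 24)/(-3) = 2 + (5 + 24)*(-1/3) = 2 + 29*(-1/3) = 2 - 29/3 = -23/3 ≈ -7.6667)
J**3 = (-23/3)**3 = -12167/27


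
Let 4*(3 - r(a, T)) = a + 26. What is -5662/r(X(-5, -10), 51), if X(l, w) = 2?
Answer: 2831/2 ≈ 1415.5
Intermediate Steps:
r(a, T) = -7/2 - a/4 (r(a, T) = 3 - (a + 26)/4 = 3 - (26 + a)/4 = 3 + (-13/2 - a/4) = -7/2 - a/4)
-5662/r(X(-5, -10), 51) = -5662/(-7/2 - ¼*2) = -5662/(-7/2 - ½) = -5662/(-4) = -5662*(-¼) = 2831/2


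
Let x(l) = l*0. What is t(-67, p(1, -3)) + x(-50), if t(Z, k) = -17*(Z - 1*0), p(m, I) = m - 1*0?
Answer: 1139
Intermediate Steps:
p(m, I) = m (p(m, I) = m + 0 = m)
t(Z, k) = -17*Z (t(Z, k) = -17*(Z + 0) = -17*Z)
x(l) = 0
t(-67, p(1, -3)) + x(-50) = -17*(-67) + 0 = 1139 + 0 = 1139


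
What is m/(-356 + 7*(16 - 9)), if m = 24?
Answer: -24/307 ≈ -0.078176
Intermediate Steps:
m/(-356 + 7*(16 - 9)) = 24/(-356 + 7*(16 - 9)) = 24/(-356 + 7*7) = 24/(-356 + 49) = 24/(-307) = -1/307*24 = -24/307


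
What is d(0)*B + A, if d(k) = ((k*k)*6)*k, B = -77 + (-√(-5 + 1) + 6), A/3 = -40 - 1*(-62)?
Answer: 66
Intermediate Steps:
A = 66 (A = 3*(-40 - 1*(-62)) = 3*(-40 + 62) = 3*22 = 66)
B = -71 - 2*I (B = -77 + (-√(-4) + 6) = -77 + (-2*I + 6) = -77 + (6 - 2*I) = -71 - 2*I ≈ -71.0 - 2.0*I)
d(k) = 6*k³ (d(k) = (k²*6)*k = (6*k²)*k = 6*k³)
d(0)*B + A = (6*0³)*(-71 - 2*I) + 66 = (6*0)*(-71 - 2*I) + 66 = 0*(-71 - 2*I) + 66 = 0 + 66 = 66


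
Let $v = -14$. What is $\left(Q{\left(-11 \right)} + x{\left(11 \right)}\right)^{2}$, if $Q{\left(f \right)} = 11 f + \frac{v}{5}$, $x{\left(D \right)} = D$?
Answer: $\frac{318096}{25} \approx 12724.0$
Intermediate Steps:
$Q{\left(f \right)} = - \frac{14}{5} + 11 f$ ($Q{\left(f \right)} = 11 f - \frac{14}{5} = - \frac{14}{5} + 11 f$)
$\left(Q{\left(-11 \right)} + x{\left(11 \right)}\right)^{2} = \left(\left(- \frac{14}{5} + 11 \left(-11\right)\right) + 11\right)^{2} = \left(\left(- \frac{14}{5} - 121\right) + 11\right)^{2} = \left(- \frac{619}{5} + 11\right)^{2} = \left(- \frac{564}{5}\right)^{2} = \frac{318096}{25}$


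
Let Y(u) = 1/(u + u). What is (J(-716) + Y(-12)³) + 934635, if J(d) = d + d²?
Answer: 19997452799/13824 ≈ 1.4466e+6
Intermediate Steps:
Y(u) = 1/(2*u)
(J(-716) + Y(-12)³) + 934635 = (-716*(1 - 716) + ((½)/(-12))³) + 934635 = (-716*(-715) + ((½)*(-1/12))³) + 934635 = (511940 + (-1/24)³) + 934635 = (511940 - 1/13824) + 934635 = 7077058559/13824 + 934635 = 19997452799/13824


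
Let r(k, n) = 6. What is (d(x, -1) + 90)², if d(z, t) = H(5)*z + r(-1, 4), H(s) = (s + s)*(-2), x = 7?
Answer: 1936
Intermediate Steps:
H(s) = -4*s (H(s) = (2*s)*(-2) = -4*s)
d(z, t) = 6 - 20*z (d(z, t) = (-4*5)*z + 6 = -20*z + 6 = 6 - 20*z)
(d(x, -1) + 90)² = ((6 - 20*7) + 90)² = ((6 - 140) + 90)² = (-134 + 90)² = (-44)² = 1936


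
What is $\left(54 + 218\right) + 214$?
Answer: $486$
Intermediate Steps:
$\left(54 + 218\right) + 214 = 272 + 214 = 486$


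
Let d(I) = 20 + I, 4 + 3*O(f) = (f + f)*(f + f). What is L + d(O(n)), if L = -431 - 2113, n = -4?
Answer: -2504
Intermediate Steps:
O(f) = -4/3 + 4*f**2/3 (O(f) = -4/3 + ((f + f)*(f + f))/3 = -4/3 + ((2*f)*(2*f))/3 = -4/3 + (4*f**2)/3 = -4/3 + 4*f**2/3)
L = -2544
L + d(O(n)) = -2544 + (20 + (-4/3 + (4/3)*(-4)**2)) = -2544 + (20 + (-4/3 + (4/3)*16)) = -2544 + (20 + (-4/3 + 64/3)) = -2544 + (20 + 20) = -2544 + 40 = -2504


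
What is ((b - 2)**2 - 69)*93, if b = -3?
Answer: -4092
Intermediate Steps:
((b - 2)**2 - 69)*93 = ((-3 - 2)**2 - 69)*93 = ((-5)**2 - 69)*93 = (25 - 69)*93 = -44*93 = -4092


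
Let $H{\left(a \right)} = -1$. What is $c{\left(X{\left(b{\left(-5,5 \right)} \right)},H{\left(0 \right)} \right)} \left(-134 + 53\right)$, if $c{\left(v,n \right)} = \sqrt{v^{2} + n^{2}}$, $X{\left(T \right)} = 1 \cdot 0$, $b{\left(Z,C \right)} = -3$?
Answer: $-81$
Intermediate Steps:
$X{\left(T \right)} = 0$
$c{\left(v,n \right)} = \sqrt{n^{2} + v^{2}}$
$c{\left(X{\left(b{\left(-5,5 \right)} \right)},H{\left(0 \right)} \right)} \left(-134 + 53\right) = \sqrt{\left(-1\right)^{2} + 0^{2}} \left(-134 + 53\right) = \sqrt{1 + 0} \left(-81\right) = \sqrt{1} \left(-81\right) = 1 \left(-81\right) = -81$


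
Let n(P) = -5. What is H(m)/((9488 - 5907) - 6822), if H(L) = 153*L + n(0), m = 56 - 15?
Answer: -6268/3241 ≈ -1.9340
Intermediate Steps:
m = 41
H(L) = -5 + 153*L (H(L) = 153*L - 5 = -5 + 153*L)
H(m)/((9488 - 5907) - 6822) = (-5 + 153*41)/((9488 - 5907) - 6822) = (-5 + 6273)/(3581 - 6822) = 6268/(-3241) = 6268*(-1/3241) = -6268/3241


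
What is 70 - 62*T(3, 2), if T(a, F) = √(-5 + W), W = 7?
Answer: 70 - 62*√2 ≈ -17.681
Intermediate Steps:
T(a, F) = √2 (T(a, F) = √(-5 + 7) = √2)
70 - 62*T(3, 2) = 70 - 62*√2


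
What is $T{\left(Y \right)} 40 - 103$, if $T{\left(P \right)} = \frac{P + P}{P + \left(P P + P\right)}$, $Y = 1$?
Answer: $- \frac{229}{3} \approx -76.333$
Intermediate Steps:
$T{\left(P \right)} = \frac{2 P}{P^{2} + 2 P}$ ($T{\left(P \right)} = \frac{2 P}{P + \left(P^{2} + P\right)} = \frac{2 P}{P + \left(P + P^{2}\right)} = \frac{2 P}{P^{2} + 2 P}$)
$T{\left(Y \right)} 40 - 103 = \frac{2}{2 + 1} \cdot 40 - 103 = \frac{2}{3} \cdot 40 - 103 = \frac{80}{3} - 103 = - \frac{229}{3}$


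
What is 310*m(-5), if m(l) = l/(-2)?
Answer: 775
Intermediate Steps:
m(l) = -l/2 (m(l) = l*(-½) = -l/2)
310*m(-5) = 310*(-½*(-5)) = 310*(5/2) = 775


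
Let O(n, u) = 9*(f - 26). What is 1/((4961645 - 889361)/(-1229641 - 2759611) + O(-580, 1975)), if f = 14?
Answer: -997313/108727875 ≈ -0.0091726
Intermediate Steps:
O(n, u) = -108 (O(n, u) = 9*(14 - 26) = 9*(-12) = -108)
1/((4961645 - 889361)/(-1229641 - 2759611) + O(-580, 1975)) = 1/((4961645 - 889361)/(-1229641 - 2759611) - 108) = 1/(4072284/(-3989252) - 108) = 1/(4072284*(-1/3989252) - 108) = 1/(-1018071/997313 - 108) = 1/(-108727875/997313) = -997313/108727875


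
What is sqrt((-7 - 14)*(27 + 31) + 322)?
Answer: 8*I*sqrt(14) ≈ 29.933*I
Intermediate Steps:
sqrt((-7 - 14)*(27 + 31) + 322) = sqrt(-21*58 + 322) = sqrt(-1218 + 322) = sqrt(-896) = 8*I*sqrt(14)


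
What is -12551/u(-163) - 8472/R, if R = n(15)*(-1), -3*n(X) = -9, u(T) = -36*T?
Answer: 101587/36 ≈ 2821.9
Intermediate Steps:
n(X) = 3 (n(X) = -1/3*(-9) = 3)
R = -3 (R = 3*(-1) = -3)
-12551/u(-163) - 8472/R = -12551/((-36*(-163))) - 8472/(-3) = -12551/5868 - 8472*(-1/3) = -12551*1/5868 + 2824 = -77/36 + 2824 = 101587/36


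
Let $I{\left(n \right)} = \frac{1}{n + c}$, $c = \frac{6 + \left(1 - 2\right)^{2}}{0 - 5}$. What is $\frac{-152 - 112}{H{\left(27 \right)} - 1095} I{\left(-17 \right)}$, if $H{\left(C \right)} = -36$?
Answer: $- \frac{110}{8671} \approx -0.012686$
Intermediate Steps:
$c = - \frac{7}{5}$ ($c = \frac{6 + \left(-1\right)^{2}}{-5} = \left(6 + 1\right) \left(- \frac{1}{5}\right) = 7 \left(- \frac{1}{5}\right) = - \frac{7}{5} \approx -1.4$)
$I{\left(n \right)} = \frac{1}{- \frac{7}{5} + n}$ ($I{\left(n \right)} = \frac{1}{n - \frac{7}{5}} = \frac{1}{- \frac{7}{5} + n}$)
$\frac{-152 - 112}{H{\left(27 \right)} - 1095} I{\left(-17 \right)} = \frac{-152 - 112}{-36 - 1095} \frac{5}{-7 + 5 \left(-17\right)} = - \frac{264}{-1131} \frac{5}{-7 - 85} = \left(-264\right) \left(- \frac{1}{1131}\right) \frac{5}{-92} = \frac{88 \cdot 5 \left(- \frac{1}{92}\right)}{377} = \frac{88}{377} \left(- \frac{5}{92}\right) = - \frac{110}{8671}$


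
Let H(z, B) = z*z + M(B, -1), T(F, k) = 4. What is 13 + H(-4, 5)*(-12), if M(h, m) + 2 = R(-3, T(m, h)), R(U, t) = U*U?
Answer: -263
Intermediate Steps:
R(U, t) = U²
M(h, m) = 7 (M(h, m) = -2 + (-3)² = -2 + 9 = 7)
H(z, B) = 7 + z² (H(z, B) = z*z + 7 = z² + 7 = 7 + z²)
13 + H(-4, 5)*(-12) = 13 + (7 + (-4)²)*(-12) = 13 + (7 + 16)*(-12) = 13 + 23*(-12) = 13 - 276 = -263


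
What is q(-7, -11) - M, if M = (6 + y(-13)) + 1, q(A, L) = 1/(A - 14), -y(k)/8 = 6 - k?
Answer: 3044/21 ≈ 144.95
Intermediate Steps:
y(k) = -48 + 8*k (y(k) = -8*(6 - k) = -48 + 8*k)
q(A, L) = 1/(-14 + A)
M = -145 (M = (6 + (-48 + 8*(-13))) + 1 = (6 + (-48 - 104)) + 1 = (6 - 152) + 1 = -146 + 1 = -145)
q(-7, -11) - M = 1/(-14 - 7) - 1*(-145) = 1/(-21) + 145 = -1/21 + 145 = 3044/21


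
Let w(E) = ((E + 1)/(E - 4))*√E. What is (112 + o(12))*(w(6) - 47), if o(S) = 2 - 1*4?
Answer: -5170 + 385*√6 ≈ -4226.9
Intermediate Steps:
o(S) = -2 (o(S) = 2 - 4 = -2)
w(E) = √E*(1 + E)/(-4 + E) (w(E) = ((1 + E)/(-4 + E))*√E = √E*(1 + E)/(-4 + E))
(112 + o(12))*(w(6) - 47) = (112 - 2)*(√6*(1 + 6)/(-4 + 6) - 47) = 110*(√6*7/2 - 47) = 110*(√6*(½)*7 - 47) = 110*(7*√6/2 - 47) = 110*(-47 + 7*√6/2) = -5170 + 385*√6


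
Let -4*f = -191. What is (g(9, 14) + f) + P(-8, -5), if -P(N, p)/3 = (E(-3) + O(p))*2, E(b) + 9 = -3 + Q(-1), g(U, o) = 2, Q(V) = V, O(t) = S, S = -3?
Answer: 583/4 ≈ 145.75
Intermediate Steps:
O(t) = -3
E(b) = -13 (E(b) = -9 + (-3 - 1) = -9 - 4 = -13)
P(N, p) = 96 (P(N, p) = -3*(-13 - 3)*2 = -(-48)*2 = -3*(-32) = 96)
f = 191/4 (f = -1/4*(-191) = 191/4 ≈ 47.750)
(g(9, 14) + f) + P(-8, -5) = (2 + 191/4) + 96 = 199/4 + 96 = 583/4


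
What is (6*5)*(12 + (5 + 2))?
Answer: 570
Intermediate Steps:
(6*5)*(12 + (5 + 2)) = 30*(12 + 7) = 30*19 = 570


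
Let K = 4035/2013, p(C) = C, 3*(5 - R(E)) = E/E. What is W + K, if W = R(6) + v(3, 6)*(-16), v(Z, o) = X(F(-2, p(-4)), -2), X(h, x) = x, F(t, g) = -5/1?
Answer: 77845/2013 ≈ 38.671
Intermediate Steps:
R(E) = 14/3 (R(E) = 5 - E/(3*E) = 5 - ⅓*1 = 5 - ⅓ = 14/3)
K = 1345/671 (K = 4035*(1/2013) = 1345/671 ≈ 2.0045)
F(t, g) = -5 (F(t, g) = -5*1 = -5)
v(Z, o) = -2
W = 110/3 (W = 14/3 - 2*(-16) = 14/3 + 32 = 110/3 ≈ 36.667)
W + K = 110/3 + 1345/671 = 77845/2013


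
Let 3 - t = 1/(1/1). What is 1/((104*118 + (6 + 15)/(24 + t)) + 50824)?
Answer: 26/1640517 ≈ 1.5849e-5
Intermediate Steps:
t = 2 (t = 3 - 1/(1/1) = 3 - 1/1 = 3 - 1*1 = 3 - 1 = 2)
1/((104*118 + (6 + 15)/(24 + t)) + 50824) = 1/((104*118 + (6 + 15)/(24 + 2)) + 50824) = 1/((12272 + 21/26) + 50824) = 1/(319093/26 + 50824) = 1/(1640517/26) = 26/1640517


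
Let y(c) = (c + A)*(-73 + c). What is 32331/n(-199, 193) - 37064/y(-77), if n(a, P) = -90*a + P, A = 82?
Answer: 347608921/6788625 ≈ 51.205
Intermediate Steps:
y(c) = (-73 + c)*(82 + c) (y(c) = (c + 82)*(-73 + c) = (82 + c)*(-73 + c) = (-73 + c)*(82 + c))
n(a, P) = P - 90*a
32331/n(-199, 193) - 37064/y(-77) = 32331/(193 - 90*(-199)) - 37064/(-5986 + (-77)² + 9*(-77)) = 32331/(193 + 17910) - 37064/(-5986 + 5929 - 693) = 32331/18103 - 37064/(-750) = 32331*(1/18103) - 37064*(-1/750) = 32331/18103 + 18532/375 = 347608921/6788625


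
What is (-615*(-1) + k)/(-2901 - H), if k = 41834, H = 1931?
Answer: -42449/4832 ≈ -8.7850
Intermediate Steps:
(-615*(-1) + k)/(-2901 - H) = (-615*(-1) + 41834)/(-2901 - 1*1931) = (615 + 41834)/(-2901 - 1931) = 42449/(-4832) = 42449*(-1/4832) = -42449/4832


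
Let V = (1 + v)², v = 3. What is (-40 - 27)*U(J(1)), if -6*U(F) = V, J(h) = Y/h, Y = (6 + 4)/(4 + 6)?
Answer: 536/3 ≈ 178.67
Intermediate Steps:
Y = 1 (Y = 10/10 = 10*(⅒) = 1)
J(h) = 1/h
V = 16 (V = (1 + 3)² = 4² = 16)
U(F) = -8/3 (U(F) = -⅙*16 = -8/3)
(-40 - 27)*U(J(1)) = (-40 - 27)*(-8/3) = -67*(-8/3) = 536/3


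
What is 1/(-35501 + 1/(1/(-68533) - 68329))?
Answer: -4682791358/166243776068891 ≈ -2.8168e-5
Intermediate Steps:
1/(-35501 + 1/(1/(-68533) - 68329)) = 1/(-35501 + 1/(-1/68533 - 68329)) = 1/(-35501 + 1/(-4682791358/68533)) = 1/(-35501 - 68533/4682791358) = 1/(-166243776068891/4682791358) = -4682791358/166243776068891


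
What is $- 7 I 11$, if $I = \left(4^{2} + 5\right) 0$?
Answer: $0$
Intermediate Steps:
$I = 0$ ($I = \left(16 + 5\right) 0 = 21 \cdot 0 = 0$)
$- 7 I 11 = \left(-7\right) 0 \cdot 11 = 0 \cdot 11 = 0$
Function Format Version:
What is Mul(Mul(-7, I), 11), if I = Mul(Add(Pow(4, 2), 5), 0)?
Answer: 0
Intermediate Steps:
I = 0 (I = Mul(Add(16, 5), 0) = Mul(21, 0) = 0)
Mul(Mul(-7, I), 11) = Mul(Mul(-7, 0), 11) = Mul(0, 11) = 0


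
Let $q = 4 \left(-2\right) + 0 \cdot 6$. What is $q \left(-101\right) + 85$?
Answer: $893$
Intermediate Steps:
$q = -8$ ($q = -8 + 0 = -8$)
$q \left(-101\right) + 85 = \left(-8\right) \left(-101\right) + 85 = 808 + 85 = 893$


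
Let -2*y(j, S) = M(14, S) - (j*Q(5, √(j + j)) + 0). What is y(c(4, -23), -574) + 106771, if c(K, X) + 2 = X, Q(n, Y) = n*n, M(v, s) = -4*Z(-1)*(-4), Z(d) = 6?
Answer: 212821/2 ≈ 1.0641e+5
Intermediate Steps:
M(v, s) = 96 (M(v, s) = -4*6*(-4) = -24*(-4) = 96)
Q(n, Y) = n²
c(K, X) = -2 + X
y(j, S) = -48 + 25*j/2 (y(j, S) = -(96 - (j*5² + 0))/2 = -(96 - (j*25 + 0))/2 = -(96 - (25*j + 0))/2 = -(96 - 25*j)/2 = -48 + 25*j/2)
y(c(4, -23), -574) + 106771 = (-48 + 25*(-2 - 23)/2) + 106771 = (-48 + (25/2)*(-25)) + 106771 = (-48 - 625/2) + 106771 = -721/2 + 106771 = 212821/2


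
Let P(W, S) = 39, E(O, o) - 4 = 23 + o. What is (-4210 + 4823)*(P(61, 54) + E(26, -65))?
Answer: 613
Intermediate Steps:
E(O, o) = 27 + o (E(O, o) = 4 + (23 + o) = 27 + o)
(-4210 + 4823)*(P(61, 54) + E(26, -65)) = (-4210 + 4823)*(39 + (27 - 65)) = 613*(39 - 38) = 613*1 = 613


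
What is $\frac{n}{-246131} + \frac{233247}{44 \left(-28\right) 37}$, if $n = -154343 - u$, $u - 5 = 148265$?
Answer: $- \frac{6230715195}{1602805072} \approx -3.8874$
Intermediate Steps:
$u = 148270$ ($u = 5 + 148265 = 148270$)
$n = -302613$ ($n = -154343 - 148270 = -302613$)
$\frac{n}{-246131} + \frac{233247}{44 \left(-28\right) 37} = - \frac{302613}{-246131} + \frac{233247}{44 \left(-28\right) 37} = \left(-302613\right) \left(- \frac{1}{246131}\right) + \frac{233247}{\left(-1232\right) 37} = \frac{302613}{246131} + \frac{233247}{-45584} = \frac{302613}{246131} + 233247 \left(- \frac{1}{45584}\right) = \frac{302613}{246131} - \frac{33321}{6512} = - \frac{6230715195}{1602805072}$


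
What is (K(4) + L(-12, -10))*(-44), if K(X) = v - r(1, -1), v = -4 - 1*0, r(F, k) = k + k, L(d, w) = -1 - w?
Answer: -308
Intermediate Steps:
r(F, k) = 2*k
v = -4 (v = -4 + 0 = -4)
K(X) = -2 (K(X) = -4 - 2*(-1) = -4 - 1*(-2) = -4 + 2 = -2)
(K(4) + L(-12, -10))*(-44) = (-2 + (-1 - 1*(-10)))*(-44) = (-2 + (-1 + 10))*(-44) = (-2 + 9)*(-44) = 7*(-44) = -308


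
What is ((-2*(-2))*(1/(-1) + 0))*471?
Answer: -1884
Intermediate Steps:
((-2*(-2))*(1/(-1) + 0))*471 = (4*(-1 + 0))*471 = (4*(-1))*471 = -4*471 = -1884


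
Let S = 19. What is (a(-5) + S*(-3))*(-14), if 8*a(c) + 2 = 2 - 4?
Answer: 805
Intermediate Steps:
a(c) = -1/2 (a(c) = -1/4 + (2 - 4)/8 = -1/4 + (1/8)*(-2) = -1/4 - 1/4 = -1/2)
(a(-5) + S*(-3))*(-14) = (-1/2 + 19*(-3))*(-14) = (-1/2 - 57)*(-14) = -115/2*(-14) = 805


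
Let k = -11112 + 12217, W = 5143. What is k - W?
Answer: -4038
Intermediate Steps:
k = 1105
k - W = 1105 - 1*5143 = 1105 - 5143 = -4038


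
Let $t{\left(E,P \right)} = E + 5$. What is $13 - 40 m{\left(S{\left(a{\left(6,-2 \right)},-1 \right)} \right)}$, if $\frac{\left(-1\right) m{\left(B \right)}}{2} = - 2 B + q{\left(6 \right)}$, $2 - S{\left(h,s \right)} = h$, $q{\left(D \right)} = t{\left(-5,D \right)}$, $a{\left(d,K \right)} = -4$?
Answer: $-947$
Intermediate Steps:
$t{\left(E,P \right)} = 5 + E$
$q{\left(D \right)} = 0$ ($q{\left(D \right)} = 5 - 5 = 0$)
$S{\left(h,s \right)} = 2 - h$
$m{\left(B \right)} = 4 B$ ($m{\left(B \right)} = - 2 \left(- 2 B + 0\right) = - 2 \left(- 2 B\right) = 4 B$)
$13 - 40 m{\left(S{\left(a{\left(6,-2 \right)},-1 \right)} \right)} = 13 - 40 \cdot 4 \left(2 - -4\right) = 13 - 40 \cdot 4 \left(2 + 4\right) = 13 - 40 \cdot 4 \cdot 6 = 13 - 960 = -947$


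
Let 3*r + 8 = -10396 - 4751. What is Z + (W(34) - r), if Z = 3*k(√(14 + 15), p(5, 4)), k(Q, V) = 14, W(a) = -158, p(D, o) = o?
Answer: 14807/3 ≈ 4935.7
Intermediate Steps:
Z = 42 (Z = 3*14 = 42)
r = -15155/3 (r = -8/3 + (-10396 - 4751)/3 = -8/3 + (⅓)*(-15147) = -8/3 - 5049 = -15155/3 ≈ -5051.7)
Z + (W(34) - r) = 42 + (-158 - 1*(-15155/3)) = 42 + (-158 + 15155/3) = 42 + 14681/3 = 14807/3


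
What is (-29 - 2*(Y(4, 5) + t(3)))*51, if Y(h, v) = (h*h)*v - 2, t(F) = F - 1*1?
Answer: -9639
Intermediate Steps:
t(F) = -1 + F (t(F) = F - 1 = -1 + F)
Y(h, v) = -2 + v*h² (Y(h, v) = h²*v - 2 = v*h² - 2 = -2 + v*h²)
(-29 - 2*(Y(4, 5) + t(3)))*51 = (-29 - 2*((-2 + 5*4²) + (-1 + 3)))*51 = (-29 - 2*((-2 + 5*16) + 2))*51 = (-29 - 2*((-2 + 80) + 2))*51 = (-29 - 2*(78 + 2))*51 = (-29 - 2*80)*51 = (-29 - 160)*51 = -189*51 = -9639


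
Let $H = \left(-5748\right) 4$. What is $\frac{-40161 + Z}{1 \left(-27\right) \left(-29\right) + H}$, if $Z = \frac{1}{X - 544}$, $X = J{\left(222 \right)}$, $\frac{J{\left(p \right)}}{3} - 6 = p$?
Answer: $\frac{5622539}{3109260} \approx 1.8083$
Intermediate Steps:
$H = -22992$
$J{\left(p \right)} = 18 + 3 p$
$X = 684$ ($X = 18 + 3 \cdot 222 = 18 + 666 = 684$)
$Z = \frac{1}{140}$ ($Z = \frac{1}{684 - 544} = \frac{1}{140} \approx 0.0071429$)
$\frac{-40161 + Z}{1 \left(-27\right) \left(-29\right) + H} = \frac{-40161 + \frac{1}{140}}{1 \left(-27\right) \left(-29\right) - 22992} = - \frac{5622539}{140 \left(\left(-27\right) \left(-29\right) - 22992\right)} = - \frac{5622539}{140 \left(783 - 22992\right)} = - \frac{5622539}{140 \left(-22209\right)} = \left(- \frac{5622539}{140}\right) \left(- \frac{1}{22209}\right) = \frac{5622539}{3109260}$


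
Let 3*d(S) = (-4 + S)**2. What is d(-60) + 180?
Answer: 4636/3 ≈ 1545.3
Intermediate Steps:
d(S) = (-4 + S)**2/3
d(-60) + 180 = (-4 - 60)**2/3 + 180 = (1/3)*(-64)**2 + 180 = (1/3)*4096 + 180 = 4096/3 + 180 = 4636/3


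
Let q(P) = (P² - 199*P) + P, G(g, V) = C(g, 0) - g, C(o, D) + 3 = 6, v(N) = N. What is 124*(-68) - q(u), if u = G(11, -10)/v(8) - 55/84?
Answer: -61827361/7056 ≈ -8762.4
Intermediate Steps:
C(o, D) = 3 (C(o, D) = -3 + 6 = 3)
G(g, V) = 3 - g
u = -139/84 (u = (3 - 1*11)/8 - 55/84 = (3 - 11)*(⅛) - 55*1/84 = -8*⅛ - 55/84 = -1 - 55/84 = -139/84 ≈ -1.6548)
q(P) = P² - 198*P
124*(-68) - q(u) = 124*(-68) - (-139)*(-198 - 139/84)/84 = -8432 - (-139)*(-16771)/(84*84) = -8432 - 1*2331169/7056 = -8432 - 2331169/7056 = -61827361/7056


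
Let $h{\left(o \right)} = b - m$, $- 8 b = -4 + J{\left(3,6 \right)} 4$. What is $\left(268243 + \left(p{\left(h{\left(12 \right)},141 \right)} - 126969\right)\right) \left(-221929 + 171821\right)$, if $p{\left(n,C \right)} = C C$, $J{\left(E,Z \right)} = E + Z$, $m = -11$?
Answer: $-8075154740$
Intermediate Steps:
$b = -4$ ($b = - \frac{-4 + \left(3 + 6\right) 4}{8} = - \frac{-4 + 9 \cdot 4}{8} = - \frac{-4 + 36}{8} = \left(- \frac{1}{8}\right) 32 = -4$)
$h{\left(o \right)} = 7$ ($h{\left(o \right)} = -4 - -11 = -4 + 11 = 7$)
$p{\left(n,C \right)} = C^{2}$
$\left(268243 + \left(p{\left(h{\left(12 \right)},141 \right)} - 126969\right)\right) \left(-221929 + 171821\right) = \left(268243 - \left(126969 - 141^{2}\right)\right) \left(-221929 + 171821\right) = \left(268243 + \left(19881 - 126969\right)\right) \left(-50108\right) = \left(268243 - 107088\right) \left(-50108\right) = 161155 \left(-50108\right) = -8075154740$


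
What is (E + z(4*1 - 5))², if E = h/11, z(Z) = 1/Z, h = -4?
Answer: 225/121 ≈ 1.8595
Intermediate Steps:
E = -4/11 ≈ -0.36364
(E + z(4*1 - 5))² = (-4/11 + 1/(4*1 - 5))² = (-4/11 + 1/(4 - 5))² = (-4/11 + 1/(-1))² = (-4/11 - 1)² = (-15/11)² = 225/121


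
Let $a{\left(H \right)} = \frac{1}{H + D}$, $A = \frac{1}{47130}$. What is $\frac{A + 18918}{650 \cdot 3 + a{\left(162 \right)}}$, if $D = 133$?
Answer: $\frac{52604715119}{5422315926} \approx 9.7015$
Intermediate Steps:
$A = \frac{1}{47130} \approx 2.1218 \cdot 10^{-5}$
$a{\left(H \right)} = \frac{1}{133 + H}$ ($a{\left(H \right)} = \frac{1}{H + 133} = \frac{1}{133 + H}$)
$\frac{A + 18918}{650 \cdot 3 + a{\left(162 \right)}} = \frac{\frac{1}{47130} + 18918}{650 \cdot 3 + \frac{1}{133 + 162}} = \frac{891605341}{47130 \left(1950 + \frac{1}{295}\right)} = \frac{891605341}{47130 \cdot \frac{575251}{295}} = \frac{891605341}{47130} \cdot \frac{295}{575251} = \frac{52604715119}{5422315926}$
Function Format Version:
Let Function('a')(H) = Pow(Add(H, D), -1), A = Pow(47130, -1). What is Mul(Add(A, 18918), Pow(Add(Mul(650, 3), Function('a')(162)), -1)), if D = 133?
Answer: Rational(52604715119, 5422315926) ≈ 9.7015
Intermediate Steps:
A = Rational(1, 47130) ≈ 2.1218e-5
Function('a')(H) = Pow(Add(133, H), -1) (Function('a')(H) = Pow(Add(H, 133), -1) = Pow(Add(133, H), -1))
Mul(Add(A, 18918), Pow(Add(Mul(650, 3), Function('a')(162)), -1)) = Mul(Add(Rational(1, 47130), 18918), Pow(Add(Mul(650, 3), Pow(Add(133, 162), -1)), -1)) = Mul(Rational(891605341, 47130), Pow(Add(1950, Pow(295, -1)), -1)) = Mul(Rational(891605341, 47130), Pow(Add(1950, Rational(1, 295)), -1)) = Mul(Rational(891605341, 47130), Pow(Rational(575251, 295), -1)) = Mul(Rational(891605341, 47130), Rational(295, 575251)) = Rational(52604715119, 5422315926)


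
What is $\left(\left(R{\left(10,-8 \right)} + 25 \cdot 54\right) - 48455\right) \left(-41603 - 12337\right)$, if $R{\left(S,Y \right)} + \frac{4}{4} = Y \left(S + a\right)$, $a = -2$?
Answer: $2544349800$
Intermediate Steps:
$R{\left(S,Y \right)} = -1 + Y \left(-2 + S\right)$ ($R{\left(S,Y \right)} = -1 + Y \left(S - 2\right) = -1 + Y \left(-2 + S\right)$)
$\left(\left(R{\left(10,-8 \right)} + 25 \cdot 54\right) - 48455\right) \left(-41603 - 12337\right) = \left(\left(\left(-1 - -16 + 10 \left(-8\right)\right) + 25 \cdot 54\right) - 48455\right) \left(-41603 - 12337\right) = \left(\left(\left(-1 + 16 - 80\right) + 1350\right) - 48455\right) \left(-53940\right) = \left(\left(-65 + 1350\right) - 48455\right) \left(-53940\right) = \left(1285 - 48455\right) \left(-53940\right) = \left(-47170\right) \left(-53940\right) = 2544349800$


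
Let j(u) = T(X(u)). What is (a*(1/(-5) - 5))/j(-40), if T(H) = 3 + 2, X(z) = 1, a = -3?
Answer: 78/25 ≈ 3.1200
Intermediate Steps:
T(H) = 5
j(u) = 5
(a*(1/(-5) - 5))/j(-40) = (-3*(1/(-5) - 5))/5 = (-3*(1*(-⅕) - 5))/5 = (-3*(-⅕ - 5))/5 = (-3*(-26/5))/5 = (⅕)*(78/5) = 78/25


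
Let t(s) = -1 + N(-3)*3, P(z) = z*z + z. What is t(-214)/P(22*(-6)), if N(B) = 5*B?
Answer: -23/8646 ≈ -0.0026602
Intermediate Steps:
P(z) = z + z**2 (P(z) = z**2 + z = z + z**2)
t(s) = -46 (t(s) = -1 + (5*(-3))*3 = -1 - 15*3 = -1 - 45 = -46)
t(-214)/P(22*(-6)) = -46*(-1/(132*(1 + 22*(-6)))) = -46*(-1/(132*(1 - 132))) = -46/((-132*(-131))) = -46/17292 = -46*1/17292 = -23/8646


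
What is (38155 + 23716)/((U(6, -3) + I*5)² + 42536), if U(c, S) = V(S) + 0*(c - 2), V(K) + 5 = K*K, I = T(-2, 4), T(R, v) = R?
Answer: 61871/42572 ≈ 1.4533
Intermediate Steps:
I = -2
V(K) = -5 + K² (V(K) = -5 + K*K = -5 + K²)
U(c, S) = -5 + S² (U(c, S) = (-5 + S²) + 0*(c - 2) = (-5 + S²) + 0*(-2 + c) = (-5 + S²) + 0 = -5 + S²)
(38155 + 23716)/((U(6, -3) + I*5)² + 42536) = (38155 + 23716)/(((-5 + (-3)²) - 2*5)² + 42536) = 61871/(((-5 + 9) - 10)² + 42536) = 61871/((4 - 10)² + 42536) = 61871/((-6)² + 42536) = 61871/(36 + 42536) = 61871/42572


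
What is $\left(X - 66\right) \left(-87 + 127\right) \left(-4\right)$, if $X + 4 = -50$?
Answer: $19200$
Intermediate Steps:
$X = -54$ ($X = -4 - 50 = -54$)
$\left(X - 66\right) \left(-87 + 127\right) \left(-4\right) = \left(-54 - 66\right) \left(-87 + 127\right) \left(-4\right) = \left(-120\right) 40 \left(-4\right) = \left(-4800\right) \left(-4\right) = 19200$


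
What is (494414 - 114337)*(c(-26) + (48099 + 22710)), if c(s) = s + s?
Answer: 26893108289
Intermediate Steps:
c(s) = 2*s
(494414 - 114337)*(c(-26) + (48099 + 22710)) = (494414 - 114337)*(2*(-26) + (48099 + 22710)) = 380077*(-52 + 70809) = 380077*70757 = 26893108289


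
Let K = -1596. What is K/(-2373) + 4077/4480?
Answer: 801181/506240 ≈ 1.5826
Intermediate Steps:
K/(-2373) + 4077/4480 = -1596/(-2373) + 4077/4480 = -1596*(-1/2373) + 4077*(1/4480) = 76/113 + 4077/4480 = 801181/506240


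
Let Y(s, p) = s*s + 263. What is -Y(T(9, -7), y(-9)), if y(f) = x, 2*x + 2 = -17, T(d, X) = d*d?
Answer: -6824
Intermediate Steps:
T(d, X) = d²
x = -19/2 (x = -1 + (½)*(-17) = -1 - 17/2 = -19/2 ≈ -9.5000)
y(f) = -19/2
Y(s, p) = 263 + s² (Y(s, p) = s² + 263 = 263 + s²)
-Y(T(9, -7), y(-9)) = -(263 + (9²)²) = -(263 + 81²) = -(263 + 6561) = -1*6824 = -6824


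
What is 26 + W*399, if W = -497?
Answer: -198277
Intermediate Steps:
26 + W*399 = 26 - 497*399 = 26 - 198303 = -198277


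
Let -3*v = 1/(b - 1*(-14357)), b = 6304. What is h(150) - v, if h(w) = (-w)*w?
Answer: -1394617499/61983 ≈ -22500.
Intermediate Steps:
h(w) = -w**2
v = -1/61983 (v = -1/(3*(6304 - 1*(-14357))) = -1/(3*(6304 + 14357)) = -1/3/20661 = -1/3*1/20661 = -1/61983 ≈ -1.6133e-5)
h(150) - v = -1*150**2 - 1*(-1/61983) = -1*22500 + 1/61983 = -22500 + 1/61983 = -1394617499/61983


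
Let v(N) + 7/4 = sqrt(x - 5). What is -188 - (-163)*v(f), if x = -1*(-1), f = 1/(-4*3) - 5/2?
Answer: -1893/4 + 326*I ≈ -473.25 + 326.0*I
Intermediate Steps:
f = -31/12 (f = -1/4*1/3 - 5*1/2 = -1/12 - 5/2 = -31/12 ≈ -2.5833)
x = 1
v(N) = -7/4 + 2*I (v(N) = -7/4 + sqrt(1 - 5) = -7/4 + sqrt(-4) = -7/4 + 2*I)
-188 - (-163)*v(f) = -188 - (-163)*(-7/4 + 2*I) = -188 - (1141/4 - 326*I) = -188 + (-1141/4 + 326*I) = -1893/4 + 326*I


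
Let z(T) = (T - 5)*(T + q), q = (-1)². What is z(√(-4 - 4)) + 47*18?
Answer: 833 - 8*I*√2 ≈ 833.0 - 11.314*I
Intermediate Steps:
q = 1
z(T) = (1 + T)*(-5 + T) (z(T) = (T - 5)*(T + 1) = (-5 + T)*(1 + T) = (1 + T)*(-5 + T))
z(√(-4 - 4)) + 47*18 = (-5 + (√(-4 - 4))² - 4*√(-4 - 4)) + 47*18 = (-5 + (√(-8))² - 8*I*√2) + 846 = (-5 + (2*I*√2)² - 8*I*√2) + 846 = (-5 - 8 - 8*I*√2) + 846 = (-13 - 8*I*√2) + 846 = 833 - 8*I*√2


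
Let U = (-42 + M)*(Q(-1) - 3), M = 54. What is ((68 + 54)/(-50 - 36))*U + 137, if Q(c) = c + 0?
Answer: 8819/43 ≈ 205.09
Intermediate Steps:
Q(c) = c
U = -48 (U = (-42 + 54)*(-1 - 3) = 12*(-4) = -48)
((68 + 54)/(-50 - 36))*U + 137 = ((68 + 54)/(-50 - 36))*(-48) + 137 = (122/(-86))*(-48) + 137 = (122*(-1/86))*(-48) + 137 = -61/43*(-48) + 137 = 2928/43 + 137 = 8819/43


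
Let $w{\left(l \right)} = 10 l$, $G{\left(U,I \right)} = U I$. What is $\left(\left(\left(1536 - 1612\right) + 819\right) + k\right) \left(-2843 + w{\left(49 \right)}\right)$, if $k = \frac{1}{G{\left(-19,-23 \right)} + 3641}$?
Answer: $- \frac{7129484115}{4078} \approx -1.7483 \cdot 10^{6}$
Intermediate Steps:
$G{\left(U,I \right)} = I U$
$k = \frac{1}{4078}$ ($k = \frac{1}{\left(-23\right) \left(-19\right) + 3641} = \frac{1}{437 + 3641} = \frac{1}{4078} \approx 0.00024522$)
$\left(\left(\left(1536 - 1612\right) + 819\right) + k\right) \left(-2843 + w{\left(49 \right)}\right) = \left(\left(\left(1536 - 1612\right) + 819\right) + \frac{1}{4078}\right) \left(-2843 + 10 \cdot 49\right) = \left(\left(-76 + 819\right) + \frac{1}{4078}\right) \left(-2843 + 490\right) = \left(743 + \frac{1}{4078}\right) \left(-2353\right) = \frac{3029955}{4078} \left(-2353\right) = - \frac{7129484115}{4078}$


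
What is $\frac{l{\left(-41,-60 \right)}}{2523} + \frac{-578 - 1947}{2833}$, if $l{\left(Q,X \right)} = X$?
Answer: $- \frac{2180185}{2382553} \approx -0.91506$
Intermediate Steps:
$\frac{l{\left(-41,-60 \right)}}{2523} + \frac{-578 - 1947}{2833} = - \frac{60}{2523} + \frac{-578 - 1947}{2833} = \left(-60\right) \frac{1}{2523} + \left(-578 - 1947\right) \frac{1}{2833} = - \frac{20}{841} - \frac{2525}{2833} = - \frac{2180185}{2382553}$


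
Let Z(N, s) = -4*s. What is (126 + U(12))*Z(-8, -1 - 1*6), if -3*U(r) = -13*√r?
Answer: 3528 + 728*√3/3 ≈ 3948.3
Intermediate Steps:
U(r) = 13*√r/3 (U(r) = -(-13)*√r/3 = 13*√r/3)
(126 + U(12))*Z(-8, -1 - 1*6) = (126 + 13*√12/3)*(-4*(-1 - 1*6)) = (126 + 13*(2*√3)/3)*(-4*(-1 - 6)) = (126 + 26*√3/3)*(-4*(-7)) = (126 + 26*√3/3)*28 = 3528 + 728*√3/3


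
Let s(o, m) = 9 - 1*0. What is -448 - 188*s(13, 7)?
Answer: -2140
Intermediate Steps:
s(o, m) = 9 (s(o, m) = 9 + 0 = 9)
-448 - 188*s(13, 7) = -448 - 188*9 = -448 - 1692 = -2140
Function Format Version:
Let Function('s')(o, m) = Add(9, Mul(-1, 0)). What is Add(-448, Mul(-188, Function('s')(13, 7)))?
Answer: -2140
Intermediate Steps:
Function('s')(o, m) = 9 (Function('s')(o, m) = Add(9, 0) = 9)
Add(-448, Mul(-188, Function('s')(13, 7))) = Add(-448, Mul(-188, 9)) = Add(-448, -1692) = -2140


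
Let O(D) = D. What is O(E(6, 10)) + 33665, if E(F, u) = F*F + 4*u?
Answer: 33741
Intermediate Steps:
E(F, u) = F**2 + 4*u
O(E(6, 10)) + 33665 = (6**2 + 4*10) + 33665 = (36 + 40) + 33665 = 76 + 33665 = 33741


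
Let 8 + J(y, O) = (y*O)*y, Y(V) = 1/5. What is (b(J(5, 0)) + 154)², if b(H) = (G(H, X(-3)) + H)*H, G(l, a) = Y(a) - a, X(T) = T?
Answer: 925444/25 ≈ 37018.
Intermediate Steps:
Y(V) = ⅕
J(y, O) = -8 + O*y² (J(y, O) = -8 + (y*O)*y = -8 + (O*y)*y = -8 + O*y²)
G(l, a) = ⅕ - a
b(H) = H*(16/5 + H) (b(H) = ((⅕ - 1*(-3)) + H)*H = ((⅕ + 3) + H)*H = (16/5 + H)*H = H*(16/5 + H))
(b(J(5, 0)) + 154)² = ((-8 + 0*5²)*(16 + 5*(-8 + 0*5²))/5 + 154)² = ((-8 + 0*25)*(16 + 5*(-8 + 0*25))/5 + 154)² = ((-8 + 0)*(16 + 5*(-8 + 0))/5 + 154)² = ((⅕)*(-8)*(16 + 5*(-8)) + 154)² = ((⅕)*(-8)*(16 - 40) + 154)² = ((⅕)*(-8)*(-24) + 154)² = (192/5 + 154)² = (962/5)² = 925444/25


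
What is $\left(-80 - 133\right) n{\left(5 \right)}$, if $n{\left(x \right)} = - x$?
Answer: $1065$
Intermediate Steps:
$\left(-80 - 133\right) n{\left(5 \right)} = \left(-80 - 133\right) \left(\left(-1\right) 5\right) = \left(-213\right) \left(-5\right) = 1065$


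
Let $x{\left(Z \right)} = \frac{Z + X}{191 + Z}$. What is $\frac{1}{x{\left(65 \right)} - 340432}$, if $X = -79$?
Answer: $- \frac{128}{43575303} \approx -2.9374 \cdot 10^{-6}$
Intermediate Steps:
$x{\left(Z \right)} = \frac{-79 + Z}{191 + Z}$ ($x{\left(Z \right)} = \frac{Z - 79}{191 + Z} = \frac{-79 + Z}{191 + Z}$)
$\frac{1}{x{\left(65 \right)} - 340432} = \frac{1}{\frac{-79 + 65}{191 + 65} - 340432} = \frac{1}{\frac{1}{256} \left(-14\right) - 340432} = \frac{1}{- \frac{7}{128} - 340432} = \frac{1}{- \frac{43575303}{128}} = - \frac{128}{43575303}$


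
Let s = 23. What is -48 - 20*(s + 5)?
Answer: -608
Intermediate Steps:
-48 - 20*(s + 5) = -48 - 20*(23 + 5) = -48 - 20*28 = -48 - 560 = -608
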